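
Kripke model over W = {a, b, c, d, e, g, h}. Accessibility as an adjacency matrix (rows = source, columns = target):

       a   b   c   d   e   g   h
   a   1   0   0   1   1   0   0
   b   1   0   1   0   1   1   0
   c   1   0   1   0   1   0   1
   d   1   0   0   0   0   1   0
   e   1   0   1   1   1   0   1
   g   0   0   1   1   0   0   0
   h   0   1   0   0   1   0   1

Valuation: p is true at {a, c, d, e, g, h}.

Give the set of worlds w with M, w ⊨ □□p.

{a, b, d, g}

a: successors {a, d, e}; □p there: a:T, d:T, e:T. ✓
b: successors {a, c, e, g}; □p there: a:T, c:T, e:T, g:T. ✓
c: successors {a, c, e, h}; □p there: a:T, c:T, e:T, h:F. ✗
d: successors {a, g}; □p there: a:T, g:T. ✓
e: successors {a, c, d, e, h}; □p there: a:T, c:T, d:T, e:T, h:F. ✗
g: successors {c, d}; □p there: c:T, d:T. ✓
h: successors {b, e, h}; □p there: b:T, e:T, h:F. ✗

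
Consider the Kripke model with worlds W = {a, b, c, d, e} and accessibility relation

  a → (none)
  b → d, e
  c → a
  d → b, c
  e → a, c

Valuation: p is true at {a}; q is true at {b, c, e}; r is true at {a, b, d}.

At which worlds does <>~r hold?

a: no successors, so <>~r fails. ✗
b: successors {d, e}; ~r there: d:F, e:T. ✓
c: successors {a}; ~r there: a:F. ✗
d: successors {b, c}; ~r there: b:F, c:T. ✓
e: successors {a, c}; ~r there: a:F, c:T. ✓

{b, d, e}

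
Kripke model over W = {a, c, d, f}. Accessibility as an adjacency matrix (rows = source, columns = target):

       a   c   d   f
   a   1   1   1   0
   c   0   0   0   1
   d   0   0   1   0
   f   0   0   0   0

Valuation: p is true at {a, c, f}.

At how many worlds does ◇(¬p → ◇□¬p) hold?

3

a: successors {a, c, d}; ¬p → ◇□¬p there: a:T, c:T, d:T. ✓
c: successors {f}; ¬p → ◇□¬p there: f:T. ✓
d: successors {d}; ¬p → ◇□¬p there: d:T. ✓
f: no successors, so ◇(¬p → ◇□¬p) fails. ✗
Satisfying worlds: {a, c, d}.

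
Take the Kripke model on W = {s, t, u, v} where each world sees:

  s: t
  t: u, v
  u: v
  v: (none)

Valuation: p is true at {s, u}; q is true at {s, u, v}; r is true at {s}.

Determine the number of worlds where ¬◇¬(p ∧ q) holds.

1

s: ◇¬(p ∧ q) is T. ✗
t: ◇¬(p ∧ q) is T. ✗
u: ◇¬(p ∧ q) is T. ✗
v: ◇¬(p ∧ q) is F. ✓
Satisfying worlds: {v}.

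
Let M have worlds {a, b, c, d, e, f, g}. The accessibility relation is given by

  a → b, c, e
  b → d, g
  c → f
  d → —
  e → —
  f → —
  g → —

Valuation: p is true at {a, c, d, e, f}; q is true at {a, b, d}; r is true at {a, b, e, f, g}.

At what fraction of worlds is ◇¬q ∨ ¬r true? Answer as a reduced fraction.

4/7

a: ◇¬q is T, ¬r is F. ✓
b: ◇¬q is T, ¬r is F. ✓
c: ◇¬q is T, ¬r is T. ✓
d: ◇¬q is F, ¬r is T. ✓
e: ◇¬q is F, ¬r is F. ✗
f: ◇¬q is F, ¬r is F. ✗
g: ◇¬q is F, ¬r is F. ✗
That's 4 of 7 worlds, so 4/7.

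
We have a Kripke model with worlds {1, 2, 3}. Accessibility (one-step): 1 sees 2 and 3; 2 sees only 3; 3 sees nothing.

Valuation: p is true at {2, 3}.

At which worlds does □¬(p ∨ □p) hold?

1: successors {2, 3}; ¬(p ∨ □p) there: 2:F, 3:F. ✗
2: successors {3}; ¬(p ∨ □p) there: 3:F. ✗
3: no successors, so □¬(p ∨ □p) holds vacuously. ✓

{3}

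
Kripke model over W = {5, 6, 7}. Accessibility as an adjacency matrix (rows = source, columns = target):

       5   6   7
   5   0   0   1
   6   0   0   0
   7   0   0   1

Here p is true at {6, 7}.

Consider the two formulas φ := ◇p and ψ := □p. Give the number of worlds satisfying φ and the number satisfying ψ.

For ◇p:
5: successors {7}; p there: 7:T. ✓
6: no successors, so ◇p fails. ✗
7: successors {7}; p there: 7:T. ✓
— 2 worlds.
For □p:
5: successors {7}; p there: 7:T. ✓
6: no successors, so □p holds vacuously. ✓
7: successors {7}; p there: 7:T. ✓
— 3 worlds.

2 and 3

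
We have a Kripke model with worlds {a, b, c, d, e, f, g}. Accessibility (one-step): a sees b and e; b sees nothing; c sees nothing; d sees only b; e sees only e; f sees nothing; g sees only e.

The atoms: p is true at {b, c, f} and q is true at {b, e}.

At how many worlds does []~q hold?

3

a: successors {b, e}; ~q there: b:F, e:F. ✗
b: no successors, so []~q holds vacuously. ✓
c: no successors, so []~q holds vacuously. ✓
d: successors {b}; ~q there: b:F. ✗
e: successors {e}; ~q there: e:F. ✗
f: no successors, so []~q holds vacuously. ✓
g: successors {e}; ~q there: e:F. ✗
Satisfying worlds: {b, c, f}.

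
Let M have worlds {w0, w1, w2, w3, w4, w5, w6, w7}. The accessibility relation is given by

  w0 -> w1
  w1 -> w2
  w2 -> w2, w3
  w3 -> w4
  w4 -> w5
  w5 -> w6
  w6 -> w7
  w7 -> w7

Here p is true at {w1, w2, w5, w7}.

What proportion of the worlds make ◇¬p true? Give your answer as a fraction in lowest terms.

3/8

w0: successors {w1}; ¬p there: w1:F. ✗
w1: successors {w2}; ¬p there: w2:F. ✗
w2: successors {w2, w3}; ¬p there: w2:F, w3:T. ✓
w3: successors {w4}; ¬p there: w4:T. ✓
w4: successors {w5}; ¬p there: w5:F. ✗
w5: successors {w6}; ¬p there: w6:T. ✓
w6: successors {w7}; ¬p there: w7:F. ✗
w7: successors {w7}; ¬p there: w7:F. ✗
That's 3 of 8 worlds, so 3/8.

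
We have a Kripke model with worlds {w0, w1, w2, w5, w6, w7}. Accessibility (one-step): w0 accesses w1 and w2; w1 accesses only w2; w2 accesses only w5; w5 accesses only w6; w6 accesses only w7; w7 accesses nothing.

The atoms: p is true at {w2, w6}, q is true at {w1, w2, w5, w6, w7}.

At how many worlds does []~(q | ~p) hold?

1

w0: successors {w1, w2}; ~(q | ~p) there: w1:F, w2:F. ✗
w1: successors {w2}; ~(q | ~p) there: w2:F. ✗
w2: successors {w5}; ~(q | ~p) there: w5:F. ✗
w5: successors {w6}; ~(q | ~p) there: w6:F. ✗
w6: successors {w7}; ~(q | ~p) there: w7:F. ✗
w7: no successors, so []~(q | ~p) holds vacuously. ✓
Satisfying worlds: {w7}.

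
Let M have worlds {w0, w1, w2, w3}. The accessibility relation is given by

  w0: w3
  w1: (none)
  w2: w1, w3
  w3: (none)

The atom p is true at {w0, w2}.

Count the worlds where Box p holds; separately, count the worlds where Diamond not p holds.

2 and 2

For Box p:
w0: successors {w3}; p there: w3:F. ✗
w1: no successors, so Box p holds vacuously. ✓
w2: successors {w1, w3}; p there: w1:F, w3:F. ✗
w3: no successors, so Box p holds vacuously. ✓
— 2 worlds.
For Diamond not p:
w0: successors {w3}; not p there: w3:T. ✓
w1: no successors, so Diamond not p fails. ✗
w2: successors {w1, w3}; not p there: w1:T, w3:T. ✓
w3: no successors, so Diamond not p fails. ✗
— 2 worlds.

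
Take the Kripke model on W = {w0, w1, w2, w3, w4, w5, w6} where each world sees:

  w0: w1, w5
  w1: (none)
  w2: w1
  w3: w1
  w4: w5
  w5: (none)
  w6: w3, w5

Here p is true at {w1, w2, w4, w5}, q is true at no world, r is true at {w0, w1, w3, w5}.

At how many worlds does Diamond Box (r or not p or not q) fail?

2

w0: successors {w1, w5}; Box (r or not p or not q) there: w1:T, w5:T. ✓
w1: no successors, so Diamond Box (r or not p or not q) fails. ✗
w2: successors {w1}; Box (r or not p or not q) there: w1:T. ✓
w3: successors {w1}; Box (r or not p or not q) there: w1:T. ✓
w4: successors {w5}; Box (r or not p or not q) there: w5:T. ✓
w5: no successors, so Diamond Box (r or not p or not q) fails. ✗
w6: successors {w3, w5}; Box (r or not p or not q) there: w3:T, w5:T. ✓
Satisfying worlds: {w0, w2, w3, w4, w6}.
So Diamond Box (r or not p or not q) fails at the other 2 worlds.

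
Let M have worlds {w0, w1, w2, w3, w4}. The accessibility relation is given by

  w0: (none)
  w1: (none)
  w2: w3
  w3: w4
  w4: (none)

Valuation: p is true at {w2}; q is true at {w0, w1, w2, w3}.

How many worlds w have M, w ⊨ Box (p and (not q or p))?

w0: no successors, so Box (p and (not q or p)) holds vacuously. ✓
w1: no successors, so Box (p and (not q or p)) holds vacuously. ✓
w2: successors {w3}; p and (not q or p) there: w3:F. ✗
w3: successors {w4}; p and (not q or p) there: w4:F. ✗
w4: no successors, so Box (p and (not q or p)) holds vacuously. ✓
Satisfying worlds: {w0, w1, w4}.

3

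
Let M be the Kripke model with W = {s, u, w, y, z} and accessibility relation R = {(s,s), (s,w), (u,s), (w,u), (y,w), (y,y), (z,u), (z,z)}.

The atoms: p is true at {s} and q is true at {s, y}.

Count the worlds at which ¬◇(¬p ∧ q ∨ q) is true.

s: ◇(¬p ∧ q ∨ q) is T. ✗
u: ◇(¬p ∧ q ∨ q) is T. ✗
w: ◇(¬p ∧ q ∨ q) is F. ✓
y: ◇(¬p ∧ q ∨ q) is T. ✗
z: ◇(¬p ∧ q ∨ q) is F. ✓
Satisfying worlds: {w, z}.

2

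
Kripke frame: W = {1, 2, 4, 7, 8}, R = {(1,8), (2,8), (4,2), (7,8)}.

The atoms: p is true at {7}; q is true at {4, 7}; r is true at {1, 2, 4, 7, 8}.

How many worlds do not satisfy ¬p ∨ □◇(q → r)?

1

1: ¬p is T, □◇(q → r) is F. ✓
2: ¬p is T, □◇(q → r) is F. ✓
4: ¬p is T, □◇(q → r) is T. ✓
7: ¬p is F, □◇(q → r) is F. ✗
8: ¬p is T, □◇(q → r) is T. ✓
Satisfying worlds: {1, 2, 4, 8}.
So ¬p ∨ □◇(q → r) fails at the other 1 world.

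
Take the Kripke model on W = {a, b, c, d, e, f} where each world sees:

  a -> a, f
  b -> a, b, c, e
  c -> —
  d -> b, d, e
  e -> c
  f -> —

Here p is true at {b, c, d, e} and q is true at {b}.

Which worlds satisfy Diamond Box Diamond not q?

a: successors {a, f}; Box Diamond not q there: a:F, f:T. ✓
b: successors {a, b, c, e}; Box Diamond not q there: a:F, b:F, c:T, e:F. ✓
c: no successors, so Diamond Box Diamond not q fails. ✗
d: successors {b, d, e}; Box Diamond not q there: b:F, d:T, e:F. ✓
e: successors {c}; Box Diamond not q there: c:T. ✓
f: no successors, so Diamond Box Diamond not q fails. ✗

{a, b, d, e}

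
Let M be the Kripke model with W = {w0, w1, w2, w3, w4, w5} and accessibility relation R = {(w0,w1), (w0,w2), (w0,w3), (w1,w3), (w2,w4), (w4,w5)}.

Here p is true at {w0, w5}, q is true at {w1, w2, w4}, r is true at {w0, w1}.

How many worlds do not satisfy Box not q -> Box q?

2

w0: Box not q is F, Box q is F. ✓
w1: Box not q is T, Box q is F. ✗
w2: Box not q is F, Box q is T. ✓
w3: Box not q is T, Box q is T. ✓
w4: Box not q is T, Box q is F. ✗
w5: Box not q is T, Box q is T. ✓
Satisfying worlds: {w0, w2, w3, w5}.
So Box not q -> Box q fails at the other 2 worlds.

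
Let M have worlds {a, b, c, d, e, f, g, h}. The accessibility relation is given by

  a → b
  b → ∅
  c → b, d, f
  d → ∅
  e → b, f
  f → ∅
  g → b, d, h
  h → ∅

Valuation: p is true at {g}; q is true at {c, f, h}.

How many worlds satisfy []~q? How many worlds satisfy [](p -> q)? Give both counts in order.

5 and 8

For []~q:
a: successors {b}; ~q there: b:T. ✓
b: no successors, so []~q holds vacuously. ✓
c: successors {b, d, f}; ~q there: b:T, d:T, f:F. ✗
d: no successors, so []~q holds vacuously. ✓
e: successors {b, f}; ~q there: b:T, f:F. ✗
f: no successors, so []~q holds vacuously. ✓
g: successors {b, d, h}; ~q there: b:T, d:T, h:F. ✗
h: no successors, so []~q holds vacuously. ✓
— 5 worlds.
For [](p -> q):
a: successors {b}; p -> q there: b:T. ✓
b: no successors, so [](p -> q) holds vacuously. ✓
c: successors {b, d, f}; p -> q there: b:T, d:T, f:T. ✓
d: no successors, so [](p -> q) holds vacuously. ✓
e: successors {b, f}; p -> q there: b:T, f:T. ✓
f: no successors, so [](p -> q) holds vacuously. ✓
g: successors {b, d, h}; p -> q there: b:T, d:T, h:T. ✓
h: no successors, so [](p -> q) holds vacuously. ✓
— 8 worlds.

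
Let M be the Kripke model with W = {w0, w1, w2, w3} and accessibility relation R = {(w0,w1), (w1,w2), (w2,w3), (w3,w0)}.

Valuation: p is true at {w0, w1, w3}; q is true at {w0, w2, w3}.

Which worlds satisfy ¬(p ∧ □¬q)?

{w1, w2, w3}

w0: p ∧ □¬q is T. ✗
w1: p ∧ □¬q is F. ✓
w2: p ∧ □¬q is F. ✓
w3: p ∧ □¬q is F. ✓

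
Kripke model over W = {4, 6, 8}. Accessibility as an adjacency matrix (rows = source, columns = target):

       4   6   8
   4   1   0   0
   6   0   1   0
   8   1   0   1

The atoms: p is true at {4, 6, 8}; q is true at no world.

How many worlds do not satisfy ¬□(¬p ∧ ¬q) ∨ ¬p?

4: ¬□(¬p ∧ ¬q) is T, ¬p is F. ✓
6: ¬□(¬p ∧ ¬q) is T, ¬p is F. ✓
8: ¬□(¬p ∧ ¬q) is T, ¬p is F. ✓
Satisfying worlds: {4, 6, 8}.
So ¬□(¬p ∧ ¬q) ∨ ¬p fails at the other 0 worlds.

0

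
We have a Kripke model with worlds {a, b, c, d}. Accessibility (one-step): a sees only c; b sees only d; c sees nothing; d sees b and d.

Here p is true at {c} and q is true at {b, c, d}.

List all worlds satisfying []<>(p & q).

a: successors {c}; <>(p & q) there: c:F. ✗
b: successors {d}; <>(p & q) there: d:F. ✗
c: no successors, so []<>(p & q) holds vacuously. ✓
d: successors {b, d}; <>(p & q) there: b:F, d:F. ✗

{c}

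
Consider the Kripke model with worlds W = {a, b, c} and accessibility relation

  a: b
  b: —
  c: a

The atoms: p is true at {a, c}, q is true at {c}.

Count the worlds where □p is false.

1

a: successors {b}; p there: b:F. ✗
b: no successors, so □p holds vacuously. ✓
c: successors {a}; p there: a:T. ✓
Satisfying worlds: {b, c}.
So □p fails at the other 1 world.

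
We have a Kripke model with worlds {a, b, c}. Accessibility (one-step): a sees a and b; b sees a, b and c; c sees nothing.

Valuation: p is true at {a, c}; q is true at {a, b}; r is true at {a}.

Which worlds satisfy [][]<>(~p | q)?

a: successors {a, b}; []<>(~p | q) there: a:T, b:F. ✗
b: successors {a, b, c}; []<>(~p | q) there: a:T, b:F, c:T. ✗
c: no successors, so [][]<>(~p | q) holds vacuously. ✓

{c}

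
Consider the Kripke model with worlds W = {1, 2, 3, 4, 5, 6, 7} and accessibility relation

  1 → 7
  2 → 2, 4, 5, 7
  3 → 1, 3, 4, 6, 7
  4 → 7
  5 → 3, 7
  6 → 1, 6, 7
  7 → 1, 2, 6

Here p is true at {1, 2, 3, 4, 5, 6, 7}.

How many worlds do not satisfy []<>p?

0

1: successors {7}; <>p there: 7:T. ✓
2: successors {2, 4, 5, 7}; <>p there: 2:T, 4:T, 5:T, 7:T. ✓
3: successors {1, 3, 4, 6, 7}; <>p there: 1:T, 3:T, 4:T, 6:T, 7:T. ✓
4: successors {7}; <>p there: 7:T. ✓
5: successors {3, 7}; <>p there: 3:T, 7:T. ✓
6: successors {1, 6, 7}; <>p there: 1:T, 6:T, 7:T. ✓
7: successors {1, 2, 6}; <>p there: 1:T, 2:T, 6:T. ✓
Satisfying worlds: {1, 2, 3, 4, 5, 6, 7}.
So []<>p fails at the other 0 worlds.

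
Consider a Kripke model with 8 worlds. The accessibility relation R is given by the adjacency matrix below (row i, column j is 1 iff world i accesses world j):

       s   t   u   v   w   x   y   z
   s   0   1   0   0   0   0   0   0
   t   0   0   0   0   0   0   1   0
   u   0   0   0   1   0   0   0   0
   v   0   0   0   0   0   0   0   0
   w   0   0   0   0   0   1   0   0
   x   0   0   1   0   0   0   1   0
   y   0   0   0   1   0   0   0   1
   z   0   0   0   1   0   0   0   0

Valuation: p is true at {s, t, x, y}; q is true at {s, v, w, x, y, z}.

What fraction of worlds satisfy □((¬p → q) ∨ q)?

7/8

s: successors {t}; (¬p → q) ∨ q there: t:T. ✓
t: successors {y}; (¬p → q) ∨ q there: y:T. ✓
u: successors {v}; (¬p → q) ∨ q there: v:T. ✓
v: no successors, so □((¬p → q) ∨ q) holds vacuously. ✓
w: successors {x}; (¬p → q) ∨ q there: x:T. ✓
x: successors {u, y}; (¬p → q) ∨ q there: u:F, y:T. ✗
y: successors {v, z}; (¬p → q) ∨ q there: v:T, z:T. ✓
z: successors {v}; (¬p → q) ∨ q there: v:T. ✓
That's 7 of 8 worlds, so 7/8.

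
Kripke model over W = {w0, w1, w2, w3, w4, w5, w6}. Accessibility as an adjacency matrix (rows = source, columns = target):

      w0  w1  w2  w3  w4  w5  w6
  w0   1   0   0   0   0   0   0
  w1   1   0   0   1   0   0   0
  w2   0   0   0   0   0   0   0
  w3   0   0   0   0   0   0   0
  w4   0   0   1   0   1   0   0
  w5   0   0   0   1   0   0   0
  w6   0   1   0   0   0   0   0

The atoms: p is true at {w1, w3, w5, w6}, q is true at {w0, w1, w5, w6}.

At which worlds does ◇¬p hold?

w0: successors {w0}; ¬p there: w0:T. ✓
w1: successors {w0, w3}; ¬p there: w0:T, w3:F. ✓
w2: no successors, so ◇¬p fails. ✗
w3: no successors, so ◇¬p fails. ✗
w4: successors {w2, w4}; ¬p there: w2:T, w4:T. ✓
w5: successors {w3}; ¬p there: w3:F. ✗
w6: successors {w1}; ¬p there: w1:F. ✗

{w0, w1, w4}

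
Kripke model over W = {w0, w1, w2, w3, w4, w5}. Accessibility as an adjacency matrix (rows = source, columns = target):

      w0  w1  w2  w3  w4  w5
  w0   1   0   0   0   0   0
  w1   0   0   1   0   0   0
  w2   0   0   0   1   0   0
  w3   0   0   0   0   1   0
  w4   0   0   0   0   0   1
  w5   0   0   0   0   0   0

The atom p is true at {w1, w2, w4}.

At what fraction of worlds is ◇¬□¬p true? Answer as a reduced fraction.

1/6

w0: successors {w0}; ¬□¬p there: w0:F. ✗
w1: successors {w2}; ¬□¬p there: w2:F. ✗
w2: successors {w3}; ¬□¬p there: w3:T. ✓
w3: successors {w4}; ¬□¬p there: w4:F. ✗
w4: successors {w5}; ¬□¬p there: w5:F. ✗
w5: no successors, so ◇¬□¬p fails. ✗
That's 1 of 6 worlds, so 1/6.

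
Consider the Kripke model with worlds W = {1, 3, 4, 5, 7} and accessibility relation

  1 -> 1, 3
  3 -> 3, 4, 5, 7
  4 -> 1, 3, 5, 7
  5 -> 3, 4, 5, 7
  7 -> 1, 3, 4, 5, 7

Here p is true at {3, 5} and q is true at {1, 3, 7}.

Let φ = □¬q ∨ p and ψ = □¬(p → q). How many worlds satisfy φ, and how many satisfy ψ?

2 and 0

For □¬q ∨ p:
1: □¬q is F, p is F. ✗
3: □¬q is F, p is T. ✓
4: □¬q is F, p is F. ✗
5: □¬q is F, p is T. ✓
7: □¬q is F, p is F. ✗
— 2 worlds.
For □¬(p → q):
1: successors {1, 3}; ¬(p → q) there: 1:F, 3:F. ✗
3: successors {3, 4, 5, 7}; ¬(p → q) there: 3:F, 4:F, 5:T, 7:F. ✗
4: successors {1, 3, 5, 7}; ¬(p → q) there: 1:F, 3:F, 5:T, 7:F. ✗
5: successors {3, 4, 5, 7}; ¬(p → q) there: 3:F, 4:F, 5:T, 7:F. ✗
7: successors {1, 3, 4, 5, 7}; ¬(p → q) there: 1:F, 3:F, 4:F, 5:T, 7:F. ✗
— 0 worlds.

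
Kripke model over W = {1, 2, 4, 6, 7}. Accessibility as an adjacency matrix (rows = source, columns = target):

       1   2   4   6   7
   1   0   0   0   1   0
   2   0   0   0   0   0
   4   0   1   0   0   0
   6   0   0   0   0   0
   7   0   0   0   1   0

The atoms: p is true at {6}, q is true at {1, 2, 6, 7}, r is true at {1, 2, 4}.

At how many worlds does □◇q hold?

2

1: successors {6}; ◇q there: 6:F. ✗
2: no successors, so □◇q holds vacuously. ✓
4: successors {2}; ◇q there: 2:F. ✗
6: no successors, so □◇q holds vacuously. ✓
7: successors {6}; ◇q there: 6:F. ✗
Satisfying worlds: {2, 6}.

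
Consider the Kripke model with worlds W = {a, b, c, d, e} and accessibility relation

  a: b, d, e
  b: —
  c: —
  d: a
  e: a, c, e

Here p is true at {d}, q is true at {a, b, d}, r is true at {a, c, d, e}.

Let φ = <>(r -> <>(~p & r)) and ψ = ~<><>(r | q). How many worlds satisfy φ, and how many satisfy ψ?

For <>(r -> <>(~p & r)):
a: successors {b, d, e}; r -> <>(~p & r) there: b:T, d:T, e:T. ✓
b: no successors, so <>(r -> <>(~p & r)) fails. ✗
c: no successors, so <>(r -> <>(~p & r)) fails. ✗
d: successors {a}; r -> <>(~p & r) there: a:T. ✓
e: successors {a, c, e}; r -> <>(~p & r) there: a:T, c:F, e:T. ✓
— 3 worlds.
For ~<><>(r | q):
a: <><>(r | q) is T. ✗
b: <><>(r | q) is F. ✓
c: <><>(r | q) is F. ✓
d: <><>(r | q) is T. ✗
e: <><>(r | q) is T. ✗
— 2 worlds.

3 and 2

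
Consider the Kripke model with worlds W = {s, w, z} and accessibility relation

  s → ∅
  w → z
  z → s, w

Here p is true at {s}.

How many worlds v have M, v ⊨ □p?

s: no successors, so □p holds vacuously. ✓
w: successors {z}; p there: z:F. ✗
z: successors {s, w}; p there: s:T, w:F. ✗
Satisfying worlds: {s}.

1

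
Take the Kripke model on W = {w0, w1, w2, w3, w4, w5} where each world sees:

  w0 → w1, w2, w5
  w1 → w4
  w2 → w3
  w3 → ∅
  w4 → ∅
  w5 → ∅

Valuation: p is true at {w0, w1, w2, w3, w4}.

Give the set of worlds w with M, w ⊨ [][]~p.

w0: successors {w1, w2, w5}; []~p there: w1:F, w2:F, w5:T. ✗
w1: successors {w4}; []~p there: w4:T. ✓
w2: successors {w3}; []~p there: w3:T. ✓
w3: no successors, so [][]~p holds vacuously. ✓
w4: no successors, so [][]~p holds vacuously. ✓
w5: no successors, so [][]~p holds vacuously. ✓

{w1, w2, w3, w4, w5}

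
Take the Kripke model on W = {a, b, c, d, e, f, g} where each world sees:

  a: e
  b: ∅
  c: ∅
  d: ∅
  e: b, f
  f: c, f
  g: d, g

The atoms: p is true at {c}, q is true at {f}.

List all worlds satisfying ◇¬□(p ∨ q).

{a, g}

a: successors {e}; ¬□(p ∨ q) there: e:T. ✓
b: no successors, so ◇¬□(p ∨ q) fails. ✗
c: no successors, so ◇¬□(p ∨ q) fails. ✗
d: no successors, so ◇¬□(p ∨ q) fails. ✗
e: successors {b, f}; ¬□(p ∨ q) there: b:F, f:F. ✗
f: successors {c, f}; ¬□(p ∨ q) there: c:F, f:F. ✗
g: successors {d, g}; ¬□(p ∨ q) there: d:F, g:T. ✓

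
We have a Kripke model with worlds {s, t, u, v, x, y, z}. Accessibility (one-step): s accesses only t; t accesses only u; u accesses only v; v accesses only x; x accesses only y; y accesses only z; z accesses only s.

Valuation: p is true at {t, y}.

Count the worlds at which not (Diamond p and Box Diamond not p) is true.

s: Diamond p and Box Diamond not p is T. ✗
t: Diamond p and Box Diamond not p is F. ✓
u: Diamond p and Box Diamond not p is F. ✓
v: Diamond p and Box Diamond not p is F. ✓
x: Diamond p and Box Diamond not p is T. ✗
y: Diamond p and Box Diamond not p is F. ✓
z: Diamond p and Box Diamond not p is F. ✓
Satisfying worlds: {t, u, v, y, z}.

5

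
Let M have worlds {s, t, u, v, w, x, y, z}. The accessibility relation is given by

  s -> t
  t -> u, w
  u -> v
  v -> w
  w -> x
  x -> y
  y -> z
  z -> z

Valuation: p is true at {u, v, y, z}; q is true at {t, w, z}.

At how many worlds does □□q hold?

s: successors {t}; □q there: t:F. ✗
t: successors {u, w}; □q there: u:F, w:F. ✗
u: successors {v}; □q there: v:T. ✓
v: successors {w}; □q there: w:F. ✗
w: successors {x}; □q there: x:F. ✗
x: successors {y}; □q there: y:T. ✓
y: successors {z}; □q there: z:T. ✓
z: successors {z}; □q there: z:T. ✓
Satisfying worlds: {u, x, y, z}.

4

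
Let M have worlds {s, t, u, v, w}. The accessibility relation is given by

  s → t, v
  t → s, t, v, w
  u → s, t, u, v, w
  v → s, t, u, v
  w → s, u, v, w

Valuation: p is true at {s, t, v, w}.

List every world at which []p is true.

s: successors {t, v}; p there: t:T, v:T. ✓
t: successors {s, t, v, w}; p there: s:T, t:T, v:T, w:T. ✓
u: successors {s, t, u, v, w}; p there: s:T, t:T, u:F, v:T, w:T. ✗
v: successors {s, t, u, v}; p there: s:T, t:T, u:F, v:T. ✗
w: successors {s, u, v, w}; p there: s:T, u:F, v:T, w:T. ✗

{s, t}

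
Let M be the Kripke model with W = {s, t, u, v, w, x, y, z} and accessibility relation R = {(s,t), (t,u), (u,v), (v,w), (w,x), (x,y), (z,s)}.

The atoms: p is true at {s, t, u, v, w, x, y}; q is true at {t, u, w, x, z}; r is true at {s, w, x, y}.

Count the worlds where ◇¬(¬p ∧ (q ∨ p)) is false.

1

s: successors {t}; ¬(¬p ∧ (q ∨ p)) there: t:T. ✓
t: successors {u}; ¬(¬p ∧ (q ∨ p)) there: u:T. ✓
u: successors {v}; ¬(¬p ∧ (q ∨ p)) there: v:T. ✓
v: successors {w}; ¬(¬p ∧ (q ∨ p)) there: w:T. ✓
w: successors {x}; ¬(¬p ∧ (q ∨ p)) there: x:T. ✓
x: successors {y}; ¬(¬p ∧ (q ∨ p)) there: y:T. ✓
y: no successors, so ◇¬(¬p ∧ (q ∨ p)) fails. ✗
z: successors {s}; ¬(¬p ∧ (q ∨ p)) there: s:T. ✓
Satisfying worlds: {s, t, u, v, w, x, z}.
So ◇¬(¬p ∧ (q ∨ p)) fails at the other 1 world.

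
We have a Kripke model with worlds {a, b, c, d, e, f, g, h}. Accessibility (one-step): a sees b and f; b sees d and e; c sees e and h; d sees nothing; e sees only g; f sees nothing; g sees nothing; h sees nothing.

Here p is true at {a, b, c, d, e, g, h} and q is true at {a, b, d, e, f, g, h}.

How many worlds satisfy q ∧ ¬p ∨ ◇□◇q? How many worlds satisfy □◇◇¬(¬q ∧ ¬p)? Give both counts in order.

For q ∧ ¬p ∨ ◇□◇q:
a: q ∧ ¬p is F, ◇□◇q is T. ✓
b: q ∧ ¬p is F, ◇□◇q is T. ✓
c: q ∧ ¬p is F, ◇□◇q is T. ✓
d: q ∧ ¬p is F, ◇□◇q is F. ✗
e: q ∧ ¬p is F, ◇□◇q is T. ✓
f: q ∧ ¬p is T, ◇□◇q is F. ✓
g: q ∧ ¬p is F, ◇□◇q is F. ✗
h: q ∧ ¬p is F, ◇□◇q is F. ✗
— 5 worlds.
For □◇◇¬(¬q ∧ ¬p):
a: successors {b, f}; ◇◇¬(¬q ∧ ¬p) there: b:T, f:F. ✗
b: successors {d, e}; ◇◇¬(¬q ∧ ¬p) there: d:F, e:F. ✗
c: successors {e, h}; ◇◇¬(¬q ∧ ¬p) there: e:F, h:F. ✗
d: no successors, so □◇◇¬(¬q ∧ ¬p) holds vacuously. ✓
e: successors {g}; ◇◇¬(¬q ∧ ¬p) there: g:F. ✗
f: no successors, so □◇◇¬(¬q ∧ ¬p) holds vacuously. ✓
g: no successors, so □◇◇¬(¬q ∧ ¬p) holds vacuously. ✓
h: no successors, so □◇◇¬(¬q ∧ ¬p) holds vacuously. ✓
— 4 worlds.

5 and 4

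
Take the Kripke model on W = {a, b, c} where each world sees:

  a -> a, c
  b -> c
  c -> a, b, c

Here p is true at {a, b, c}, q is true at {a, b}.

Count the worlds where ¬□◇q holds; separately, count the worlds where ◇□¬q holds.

1 and 1

For ¬□◇q:
a: □◇q is T. ✗
b: □◇q is T. ✗
c: □◇q is F. ✓
— 1 world.
For ◇□¬q:
a: successors {a, c}; □¬q there: a:F, c:F. ✗
b: successors {c}; □¬q there: c:F. ✗
c: successors {a, b, c}; □¬q there: a:F, b:T, c:F. ✓
— 1 world.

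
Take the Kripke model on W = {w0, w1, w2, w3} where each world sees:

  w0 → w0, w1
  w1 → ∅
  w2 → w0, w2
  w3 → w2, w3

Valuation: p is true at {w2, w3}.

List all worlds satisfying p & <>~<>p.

w0: p is F, <>~<>p is T. ✗
w1: p is F, <>~<>p is F. ✗
w2: p is T, <>~<>p is T. ✓
w3: p is T, <>~<>p is F. ✗

{w2}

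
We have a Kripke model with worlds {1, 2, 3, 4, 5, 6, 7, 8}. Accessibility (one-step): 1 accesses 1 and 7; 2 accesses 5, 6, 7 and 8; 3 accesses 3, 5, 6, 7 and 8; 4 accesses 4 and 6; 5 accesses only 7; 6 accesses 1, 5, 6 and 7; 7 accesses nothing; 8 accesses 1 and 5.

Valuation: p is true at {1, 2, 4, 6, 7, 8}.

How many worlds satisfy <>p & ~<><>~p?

1: <>p is T, ~<><>~p is T. ✓
2: <>p is T, ~<><>~p is F. ✗
3: <>p is T, ~<><>~p is F. ✗
4: <>p is T, ~<><>~p is F. ✗
5: <>p is T, ~<><>~p is T. ✓
6: <>p is T, ~<><>~p is F. ✗
7: <>p is F, ~<><>~p is T. ✗
8: <>p is T, ~<><>~p is T. ✓
Satisfying worlds: {1, 5, 8}.

3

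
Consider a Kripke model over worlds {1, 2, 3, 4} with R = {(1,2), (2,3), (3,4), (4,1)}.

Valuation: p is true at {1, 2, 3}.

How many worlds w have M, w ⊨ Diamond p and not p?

1: Diamond p is T, not p is F. ✗
2: Diamond p is T, not p is F. ✗
3: Diamond p is F, not p is F. ✗
4: Diamond p is T, not p is T. ✓
Satisfying worlds: {4}.

1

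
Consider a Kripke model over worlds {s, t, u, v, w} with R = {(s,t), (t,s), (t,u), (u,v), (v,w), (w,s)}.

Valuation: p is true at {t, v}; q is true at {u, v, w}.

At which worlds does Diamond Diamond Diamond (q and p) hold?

s: successors {t}; Diamond Diamond (q and p) there: t:T. ✓
t: successors {s, u}; Diamond Diamond (q and p) there: s:F, u:F. ✗
u: successors {v}; Diamond Diamond (q and p) there: v:F. ✗
v: successors {w}; Diamond Diamond (q and p) there: w:F. ✗
w: successors {s}; Diamond Diamond (q and p) there: s:F. ✗

{s}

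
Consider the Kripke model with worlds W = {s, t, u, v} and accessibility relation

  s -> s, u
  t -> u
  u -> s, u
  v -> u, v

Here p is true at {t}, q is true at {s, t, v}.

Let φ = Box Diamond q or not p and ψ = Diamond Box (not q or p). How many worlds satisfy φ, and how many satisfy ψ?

For Box Diamond q or not p:
s: Box Diamond q is T, not p is T. ✓
t: Box Diamond q is T, not p is F. ✓
u: Box Diamond q is T, not p is T. ✓
v: Box Diamond q is T, not p is T. ✓
— 4 worlds.
For Diamond Box (not q or p):
s: successors {s, u}; Box (not q or p) there: s:F, u:F. ✗
t: successors {u}; Box (not q or p) there: u:F. ✗
u: successors {s, u}; Box (not q or p) there: s:F, u:F. ✗
v: successors {u, v}; Box (not q or p) there: u:F, v:F. ✗
— 0 worlds.

4 and 0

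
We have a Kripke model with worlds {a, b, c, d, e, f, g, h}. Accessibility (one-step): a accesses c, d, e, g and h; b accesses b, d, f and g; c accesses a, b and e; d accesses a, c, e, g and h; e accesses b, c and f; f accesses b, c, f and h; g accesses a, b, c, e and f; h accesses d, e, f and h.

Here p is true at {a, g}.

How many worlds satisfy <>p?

5

a: successors {c, d, e, g, h}; p there: c:F, d:F, e:F, g:T, h:F. ✓
b: successors {b, d, f, g}; p there: b:F, d:F, f:F, g:T. ✓
c: successors {a, b, e}; p there: a:T, b:F, e:F. ✓
d: successors {a, c, e, g, h}; p there: a:T, c:F, e:F, g:T, h:F. ✓
e: successors {b, c, f}; p there: b:F, c:F, f:F. ✗
f: successors {b, c, f, h}; p there: b:F, c:F, f:F, h:F. ✗
g: successors {a, b, c, e, f}; p there: a:T, b:F, c:F, e:F, f:F. ✓
h: successors {d, e, f, h}; p there: d:F, e:F, f:F, h:F. ✗
Satisfying worlds: {a, b, c, d, g}.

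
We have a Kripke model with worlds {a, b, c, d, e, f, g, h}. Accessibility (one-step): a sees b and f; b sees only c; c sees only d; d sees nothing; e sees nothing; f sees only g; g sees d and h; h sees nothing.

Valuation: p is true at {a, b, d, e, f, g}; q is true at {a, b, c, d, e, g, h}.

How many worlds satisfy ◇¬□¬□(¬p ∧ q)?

a: successors {b, f}; ¬□¬□(¬p ∧ q) there: b:F, f:F. ✗
b: successors {c}; ¬□¬□(¬p ∧ q) there: c:T. ✓
c: successors {d}; ¬□¬□(¬p ∧ q) there: d:F. ✗
d: no successors, so ◇¬□¬□(¬p ∧ q) fails. ✗
e: no successors, so ◇¬□¬□(¬p ∧ q) fails. ✗
f: successors {g}; ¬□¬□(¬p ∧ q) there: g:T. ✓
g: successors {d, h}; ¬□¬□(¬p ∧ q) there: d:F, h:F. ✗
h: no successors, so ◇¬□¬□(¬p ∧ q) fails. ✗
Satisfying worlds: {b, f}.

2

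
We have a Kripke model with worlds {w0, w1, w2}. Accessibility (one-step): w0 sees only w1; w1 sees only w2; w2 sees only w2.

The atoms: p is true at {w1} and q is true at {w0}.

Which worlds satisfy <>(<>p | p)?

{w0}

w0: successors {w1}; <>p | p there: w1:T. ✓
w1: successors {w2}; <>p | p there: w2:F. ✗
w2: successors {w2}; <>p | p there: w2:F. ✗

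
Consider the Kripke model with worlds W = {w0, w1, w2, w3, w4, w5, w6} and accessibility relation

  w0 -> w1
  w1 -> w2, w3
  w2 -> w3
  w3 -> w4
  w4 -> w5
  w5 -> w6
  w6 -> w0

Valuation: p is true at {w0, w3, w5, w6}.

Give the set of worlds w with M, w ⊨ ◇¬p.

{w0, w1, w3}

w0: successors {w1}; ¬p there: w1:T. ✓
w1: successors {w2, w3}; ¬p there: w2:T, w3:F. ✓
w2: successors {w3}; ¬p there: w3:F. ✗
w3: successors {w4}; ¬p there: w4:T. ✓
w4: successors {w5}; ¬p there: w5:F. ✗
w5: successors {w6}; ¬p there: w6:F. ✗
w6: successors {w0}; ¬p there: w0:F. ✗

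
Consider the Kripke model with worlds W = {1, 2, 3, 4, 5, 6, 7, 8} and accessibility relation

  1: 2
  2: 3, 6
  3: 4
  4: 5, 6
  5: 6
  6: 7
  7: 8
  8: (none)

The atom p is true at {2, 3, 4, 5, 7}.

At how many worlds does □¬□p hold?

1: successors {2}; ¬□p there: 2:T. ✓
2: successors {3, 6}; ¬□p there: 3:F, 6:F. ✗
3: successors {4}; ¬□p there: 4:T. ✓
4: successors {5, 6}; ¬□p there: 5:T, 6:F. ✗
5: successors {6}; ¬□p there: 6:F. ✗
6: successors {7}; ¬□p there: 7:T. ✓
7: successors {8}; ¬□p there: 8:F. ✗
8: no successors, so □¬□p holds vacuously. ✓
Satisfying worlds: {1, 3, 6, 8}.

4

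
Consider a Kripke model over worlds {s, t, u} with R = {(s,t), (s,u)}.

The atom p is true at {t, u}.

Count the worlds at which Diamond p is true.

s: successors {t, u}; p there: t:T, u:T. ✓
t: no successors, so Diamond p fails. ✗
u: no successors, so Diamond p fails. ✗
Satisfying worlds: {s}.

1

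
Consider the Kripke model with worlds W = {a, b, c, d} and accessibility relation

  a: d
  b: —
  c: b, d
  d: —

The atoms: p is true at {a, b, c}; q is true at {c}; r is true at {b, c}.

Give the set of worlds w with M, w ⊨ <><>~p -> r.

{a, b, c, d}

a: <><>~p is F, r is F. ✓
b: <><>~p is F, r is T. ✓
c: <><>~p is F, r is T. ✓
d: <><>~p is F, r is F. ✓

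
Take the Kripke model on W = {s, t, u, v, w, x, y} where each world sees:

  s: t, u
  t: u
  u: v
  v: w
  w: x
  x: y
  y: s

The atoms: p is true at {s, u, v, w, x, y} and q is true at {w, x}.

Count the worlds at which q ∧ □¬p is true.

0

s: q is F, □¬p is F. ✗
t: q is F, □¬p is F. ✗
u: q is F, □¬p is F. ✗
v: q is F, □¬p is F. ✗
w: q is T, □¬p is F. ✗
x: q is T, □¬p is F. ✗
y: q is F, □¬p is F. ✗
Satisfying worlds: ∅.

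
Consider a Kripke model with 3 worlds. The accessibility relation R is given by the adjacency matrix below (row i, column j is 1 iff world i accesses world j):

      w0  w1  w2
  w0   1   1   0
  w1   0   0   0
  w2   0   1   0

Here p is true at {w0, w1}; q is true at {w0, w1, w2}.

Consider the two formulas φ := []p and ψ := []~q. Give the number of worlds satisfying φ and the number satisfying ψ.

3 and 1

For []p:
w0: successors {w0, w1}; p there: w0:T, w1:T. ✓
w1: no successors, so []p holds vacuously. ✓
w2: successors {w1}; p there: w1:T. ✓
— 3 worlds.
For []~q:
w0: successors {w0, w1}; ~q there: w0:F, w1:F. ✗
w1: no successors, so []~q holds vacuously. ✓
w2: successors {w1}; ~q there: w1:F. ✗
— 1 world.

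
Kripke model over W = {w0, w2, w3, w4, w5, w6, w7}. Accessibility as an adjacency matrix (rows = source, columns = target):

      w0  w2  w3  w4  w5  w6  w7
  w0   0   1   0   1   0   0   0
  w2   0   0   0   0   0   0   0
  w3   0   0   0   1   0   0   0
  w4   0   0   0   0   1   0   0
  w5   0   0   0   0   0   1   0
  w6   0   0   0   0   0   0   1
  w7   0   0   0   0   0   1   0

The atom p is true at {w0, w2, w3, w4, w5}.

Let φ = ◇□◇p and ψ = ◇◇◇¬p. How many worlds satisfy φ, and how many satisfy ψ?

1 and 6

For ◇□◇p:
w0: successors {w2, w4}; □◇p there: w2:T, w4:F. ✓
w2: no successors, so ◇□◇p fails. ✗
w3: successors {w4}; □◇p there: w4:F. ✗
w4: successors {w5}; □◇p there: w5:F. ✗
w5: successors {w6}; □◇p there: w6:F. ✗
w6: successors {w7}; □◇p there: w7:F. ✗
w7: successors {w6}; □◇p there: w6:F. ✗
— 1 world.
For ◇◇◇¬p:
w0: successors {w2, w4}; ◇◇¬p there: w2:F, w4:T. ✓
w2: no successors, so ◇◇◇¬p fails. ✗
w3: successors {w4}; ◇◇¬p there: w4:T. ✓
w4: successors {w5}; ◇◇¬p there: w5:T. ✓
w5: successors {w6}; ◇◇¬p there: w6:T. ✓
w6: successors {w7}; ◇◇¬p there: w7:T. ✓
w7: successors {w6}; ◇◇¬p there: w6:T. ✓
— 6 worlds.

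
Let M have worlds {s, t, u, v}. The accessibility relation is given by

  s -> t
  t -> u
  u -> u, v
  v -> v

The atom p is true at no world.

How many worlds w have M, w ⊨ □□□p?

0

s: successors {t}; □□p there: t:F. ✗
t: successors {u}; □□p there: u:F. ✗
u: successors {u, v}; □□p there: u:F, v:F. ✗
v: successors {v}; □□p there: v:F. ✗
Satisfying worlds: ∅.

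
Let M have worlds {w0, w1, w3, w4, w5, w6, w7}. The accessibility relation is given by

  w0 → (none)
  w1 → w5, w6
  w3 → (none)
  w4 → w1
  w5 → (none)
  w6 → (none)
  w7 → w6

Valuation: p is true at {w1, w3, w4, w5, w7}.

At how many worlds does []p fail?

2

w0: no successors, so []p holds vacuously. ✓
w1: successors {w5, w6}; p there: w5:T, w6:F. ✗
w3: no successors, so []p holds vacuously. ✓
w4: successors {w1}; p there: w1:T. ✓
w5: no successors, so []p holds vacuously. ✓
w6: no successors, so []p holds vacuously. ✓
w7: successors {w6}; p there: w6:F. ✗
Satisfying worlds: {w0, w3, w4, w5, w6}.
So []p fails at the other 2 worlds.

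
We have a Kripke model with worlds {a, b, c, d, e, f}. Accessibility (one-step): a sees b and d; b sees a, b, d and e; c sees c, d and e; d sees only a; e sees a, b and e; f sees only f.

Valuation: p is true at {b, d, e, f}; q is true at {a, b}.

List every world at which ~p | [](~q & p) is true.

a: ~p is T, [](~q & p) is F. ✓
b: ~p is F, [](~q & p) is F. ✗
c: ~p is T, [](~q & p) is F. ✓
d: ~p is F, [](~q & p) is F. ✗
e: ~p is F, [](~q & p) is F. ✗
f: ~p is F, [](~q & p) is T. ✓

{a, c, f}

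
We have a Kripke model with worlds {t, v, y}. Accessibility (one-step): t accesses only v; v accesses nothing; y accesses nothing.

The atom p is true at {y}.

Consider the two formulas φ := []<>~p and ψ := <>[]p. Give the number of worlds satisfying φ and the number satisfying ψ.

For []<>~p:
t: successors {v}; <>~p there: v:F. ✗
v: no successors, so []<>~p holds vacuously. ✓
y: no successors, so []<>~p holds vacuously. ✓
— 2 worlds.
For <>[]p:
t: successors {v}; []p there: v:T. ✓
v: no successors, so <>[]p fails. ✗
y: no successors, so <>[]p fails. ✗
— 1 world.

2 and 1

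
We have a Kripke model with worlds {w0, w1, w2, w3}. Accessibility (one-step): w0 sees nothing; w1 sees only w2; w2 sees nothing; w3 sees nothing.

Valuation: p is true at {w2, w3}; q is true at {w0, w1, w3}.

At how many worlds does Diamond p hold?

1

w0: no successors, so Diamond p fails. ✗
w1: successors {w2}; p there: w2:T. ✓
w2: no successors, so Diamond p fails. ✗
w3: no successors, so Diamond p fails. ✗
Satisfying worlds: {w1}.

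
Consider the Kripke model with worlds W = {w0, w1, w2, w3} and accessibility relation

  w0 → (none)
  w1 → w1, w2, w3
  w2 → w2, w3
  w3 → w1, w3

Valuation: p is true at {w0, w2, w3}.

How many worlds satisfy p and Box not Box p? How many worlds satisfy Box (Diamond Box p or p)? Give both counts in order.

For p and Box not Box p:
w0: p is T, Box not Box p is T. ✓
w1: p is F, Box not Box p is F. ✗
w2: p is T, Box not Box p is F. ✗
w3: p is T, Box not Box p is T. ✓
— 2 worlds.
For Box (Diamond Box p or p):
w0: no successors, so Box (Diamond Box p or p) holds vacuously. ✓
w1: successors {w1, w2, w3}; Diamond Box p or p there: w1:T, w2:T, w3:T. ✓
w2: successors {w2, w3}; Diamond Box p or p there: w2:T, w3:T. ✓
w3: successors {w1, w3}; Diamond Box p or p there: w1:T, w3:T. ✓
— 4 worlds.

2 and 4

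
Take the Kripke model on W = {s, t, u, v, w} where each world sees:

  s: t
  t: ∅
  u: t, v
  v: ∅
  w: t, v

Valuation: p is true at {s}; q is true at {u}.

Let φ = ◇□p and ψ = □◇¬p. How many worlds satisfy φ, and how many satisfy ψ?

For ◇□p:
s: successors {t}; □p there: t:T. ✓
t: no successors, so ◇□p fails. ✗
u: successors {t, v}; □p there: t:T, v:T. ✓
v: no successors, so ◇□p fails. ✗
w: successors {t, v}; □p there: t:T, v:T. ✓
— 3 worlds.
For □◇¬p:
s: successors {t}; ◇¬p there: t:F. ✗
t: no successors, so □◇¬p holds vacuously. ✓
u: successors {t, v}; ◇¬p there: t:F, v:F. ✗
v: no successors, so □◇¬p holds vacuously. ✓
w: successors {t, v}; ◇¬p there: t:F, v:F. ✗
— 2 worlds.

3 and 2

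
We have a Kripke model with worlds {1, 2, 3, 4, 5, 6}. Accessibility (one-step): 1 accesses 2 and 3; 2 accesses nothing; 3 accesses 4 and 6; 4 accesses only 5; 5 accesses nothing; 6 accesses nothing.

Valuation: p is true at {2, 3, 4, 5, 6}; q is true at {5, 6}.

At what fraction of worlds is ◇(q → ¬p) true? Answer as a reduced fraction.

1/3

1: successors {2, 3}; q → ¬p there: 2:T, 3:T. ✓
2: no successors, so ◇(q → ¬p) fails. ✗
3: successors {4, 6}; q → ¬p there: 4:T, 6:F. ✓
4: successors {5}; q → ¬p there: 5:F. ✗
5: no successors, so ◇(q → ¬p) fails. ✗
6: no successors, so ◇(q → ¬p) fails. ✗
That's 2 of 6 worlds, so 2/6 = 1/3.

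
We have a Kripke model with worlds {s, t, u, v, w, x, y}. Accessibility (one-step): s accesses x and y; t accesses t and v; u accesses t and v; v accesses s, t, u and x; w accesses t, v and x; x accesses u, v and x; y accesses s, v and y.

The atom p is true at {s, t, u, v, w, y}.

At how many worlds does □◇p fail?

s: successors {x, y}; ◇p there: x:T, y:T. ✓
t: successors {t, v}; ◇p there: t:T, v:T. ✓
u: successors {t, v}; ◇p there: t:T, v:T. ✓
v: successors {s, t, u, x}; ◇p there: s:T, t:T, u:T, x:T. ✓
w: successors {t, v, x}; ◇p there: t:T, v:T, x:T. ✓
x: successors {u, v, x}; ◇p there: u:T, v:T, x:T. ✓
y: successors {s, v, y}; ◇p there: s:T, v:T, y:T. ✓
Satisfying worlds: {s, t, u, v, w, x, y}.
So □◇p fails at the other 0 worlds.

0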